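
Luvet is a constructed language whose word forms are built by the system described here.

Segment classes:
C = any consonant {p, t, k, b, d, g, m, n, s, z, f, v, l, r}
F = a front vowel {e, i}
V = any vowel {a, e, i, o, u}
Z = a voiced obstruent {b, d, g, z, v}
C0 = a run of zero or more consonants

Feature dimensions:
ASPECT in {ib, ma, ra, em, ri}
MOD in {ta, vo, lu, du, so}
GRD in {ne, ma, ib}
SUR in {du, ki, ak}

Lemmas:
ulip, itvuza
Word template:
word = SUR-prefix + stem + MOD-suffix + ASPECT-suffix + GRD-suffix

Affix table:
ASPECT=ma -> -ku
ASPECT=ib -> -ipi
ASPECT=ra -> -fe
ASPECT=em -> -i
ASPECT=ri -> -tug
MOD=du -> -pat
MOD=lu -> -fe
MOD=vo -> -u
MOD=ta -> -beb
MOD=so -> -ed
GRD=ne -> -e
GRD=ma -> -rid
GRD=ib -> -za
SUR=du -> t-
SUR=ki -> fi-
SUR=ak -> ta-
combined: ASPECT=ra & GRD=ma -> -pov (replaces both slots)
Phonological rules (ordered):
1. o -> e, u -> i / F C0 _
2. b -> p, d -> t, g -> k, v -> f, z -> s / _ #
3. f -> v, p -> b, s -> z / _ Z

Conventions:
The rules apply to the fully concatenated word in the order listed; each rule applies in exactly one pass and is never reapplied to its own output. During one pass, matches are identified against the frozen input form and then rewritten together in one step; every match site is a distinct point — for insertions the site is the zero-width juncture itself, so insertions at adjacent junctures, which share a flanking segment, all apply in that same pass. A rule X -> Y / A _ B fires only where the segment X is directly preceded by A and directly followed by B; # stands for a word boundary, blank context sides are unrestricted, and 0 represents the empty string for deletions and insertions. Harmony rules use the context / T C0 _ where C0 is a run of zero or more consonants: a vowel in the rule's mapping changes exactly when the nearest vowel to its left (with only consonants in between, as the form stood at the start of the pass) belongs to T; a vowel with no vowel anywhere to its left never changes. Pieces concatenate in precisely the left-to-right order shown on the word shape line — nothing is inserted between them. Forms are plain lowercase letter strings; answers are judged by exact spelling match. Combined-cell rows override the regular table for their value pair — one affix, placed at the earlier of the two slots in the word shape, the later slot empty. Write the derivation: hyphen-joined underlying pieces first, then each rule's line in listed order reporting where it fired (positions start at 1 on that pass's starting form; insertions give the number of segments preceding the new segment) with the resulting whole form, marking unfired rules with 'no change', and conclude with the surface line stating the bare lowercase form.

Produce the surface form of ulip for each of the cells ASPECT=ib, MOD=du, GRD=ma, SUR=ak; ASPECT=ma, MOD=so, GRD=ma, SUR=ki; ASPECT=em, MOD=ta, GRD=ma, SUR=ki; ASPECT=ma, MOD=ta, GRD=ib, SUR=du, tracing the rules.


cell ASPECT=ib, MOD=du, GRD=ma, SUR=ak:
underlying: ta-ulip-pat-ipi-rid
1. o -> e, u -> i / F C0 _: no change
2. b -> p, d -> t, g -> k, v -> f, z -> s / _ #: fires at position(s) 15: taulippatipirit
3. f -> v, p -> b, s -> z / _ Z: no change
surface: taulippatipirit

cell ASPECT=ma, MOD=so, GRD=ma, SUR=ki:
underlying: fi-ulip-ed-ku-rid
1. o -> e, u -> i / F C0 _: fires at position(s) 3, 10: fiilipedkirid
2. b -> p, d -> t, g -> k, v -> f, z -> s / _ #: fires at position(s) 13: fiilipedkirit
3. f -> v, p -> b, s -> z / _ Z: no change
surface: fiilipedkirit

cell ASPECT=em, MOD=ta, GRD=ma, SUR=ki:
underlying: fi-ulip-beb-i-rid
1. o -> e, u -> i / F C0 _: fires at position(s) 3: fiilipbebirid
2. b -> p, d -> t, g -> k, v -> f, z -> s / _ #: fires at position(s) 13: fiilipbebirit
3. f -> v, p -> b, s -> z / _ Z: fires at position(s) 6: fiilibbebirit
surface: fiilibbebirit

cell ASPECT=ma, MOD=ta, GRD=ib, SUR=du:
underlying: t-ulip-beb-ku-za
1. o -> e, u -> i / F C0 _: fires at position(s) 10: tulipbebkiza
2. b -> p, d -> t, g -> k, v -> f, z -> s / _ #: no change
3. f -> v, p -> b, s -> z / _ Z: fires at position(s) 5: tulibbebkiza
surface: tulibbebkiza


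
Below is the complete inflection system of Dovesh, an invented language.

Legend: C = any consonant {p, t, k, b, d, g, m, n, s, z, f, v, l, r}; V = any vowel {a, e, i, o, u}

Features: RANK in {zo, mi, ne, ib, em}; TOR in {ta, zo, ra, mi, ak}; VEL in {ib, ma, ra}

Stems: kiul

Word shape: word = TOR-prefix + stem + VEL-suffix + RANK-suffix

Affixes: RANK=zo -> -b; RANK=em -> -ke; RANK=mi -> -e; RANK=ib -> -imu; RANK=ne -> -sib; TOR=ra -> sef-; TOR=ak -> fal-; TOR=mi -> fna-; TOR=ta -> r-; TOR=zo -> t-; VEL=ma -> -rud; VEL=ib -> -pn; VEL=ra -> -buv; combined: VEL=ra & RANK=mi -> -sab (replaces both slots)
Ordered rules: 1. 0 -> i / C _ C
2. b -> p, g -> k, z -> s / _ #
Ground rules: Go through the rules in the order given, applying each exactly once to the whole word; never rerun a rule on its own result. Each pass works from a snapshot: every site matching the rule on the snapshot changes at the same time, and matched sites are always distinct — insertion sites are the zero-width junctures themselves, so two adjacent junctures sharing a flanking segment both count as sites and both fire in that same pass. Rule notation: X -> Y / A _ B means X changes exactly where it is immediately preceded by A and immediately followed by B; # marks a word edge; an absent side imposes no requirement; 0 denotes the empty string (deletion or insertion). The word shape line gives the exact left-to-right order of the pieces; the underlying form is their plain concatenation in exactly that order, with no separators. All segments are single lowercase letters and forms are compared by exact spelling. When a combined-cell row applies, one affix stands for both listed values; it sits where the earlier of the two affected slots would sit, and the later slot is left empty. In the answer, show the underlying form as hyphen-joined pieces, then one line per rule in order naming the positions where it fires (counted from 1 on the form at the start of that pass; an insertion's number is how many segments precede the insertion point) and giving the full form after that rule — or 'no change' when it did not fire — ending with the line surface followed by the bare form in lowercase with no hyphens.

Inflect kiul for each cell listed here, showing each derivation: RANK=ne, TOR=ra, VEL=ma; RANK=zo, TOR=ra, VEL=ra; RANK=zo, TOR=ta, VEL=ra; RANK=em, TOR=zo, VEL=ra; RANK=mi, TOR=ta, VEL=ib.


cell RANK=ne, TOR=ra, VEL=ma:
underlying: sef-kiul-rud-sib
1. 0 -> i / C _ C: inserts after position(s) 3, 7, 10: sefikiulirudisib
2. b -> p, g -> k, z -> s / _ #: fires at position(s) 16: sefikiulirudisip
surface: sefikiulirudisip

cell RANK=zo, TOR=ra, VEL=ra:
underlying: sef-kiul-buv-b
1. 0 -> i / C _ C: inserts after position(s) 3, 7, 10: sefikiulibuvib
2. b -> p, g -> k, z -> s / _ #: fires at position(s) 14: sefikiulibuvip
surface: sefikiulibuvip

cell RANK=zo, TOR=ta, VEL=ra:
underlying: r-kiul-buv-b
1. 0 -> i / C _ C: inserts after position(s) 1, 5, 8: rikiulibuvib
2. b -> p, g -> k, z -> s / _ #: fires at position(s) 12: rikiulibuvip
surface: rikiulibuvip

cell RANK=em, TOR=zo, VEL=ra:
underlying: t-kiul-buv-ke
1. 0 -> i / C _ C: inserts after position(s) 1, 5, 8: tikiulibuvike
2. b -> p, g -> k, z -> s / _ #: no change
surface: tikiulibuvike

cell RANK=mi, TOR=ta, VEL=ib:
underlying: r-kiul-pn-e
1. 0 -> i / C _ C: inserts after position(s) 1, 5, 6: rikiulipine
2. b -> p, g -> k, z -> s / _ #: no change
surface: rikiulipine


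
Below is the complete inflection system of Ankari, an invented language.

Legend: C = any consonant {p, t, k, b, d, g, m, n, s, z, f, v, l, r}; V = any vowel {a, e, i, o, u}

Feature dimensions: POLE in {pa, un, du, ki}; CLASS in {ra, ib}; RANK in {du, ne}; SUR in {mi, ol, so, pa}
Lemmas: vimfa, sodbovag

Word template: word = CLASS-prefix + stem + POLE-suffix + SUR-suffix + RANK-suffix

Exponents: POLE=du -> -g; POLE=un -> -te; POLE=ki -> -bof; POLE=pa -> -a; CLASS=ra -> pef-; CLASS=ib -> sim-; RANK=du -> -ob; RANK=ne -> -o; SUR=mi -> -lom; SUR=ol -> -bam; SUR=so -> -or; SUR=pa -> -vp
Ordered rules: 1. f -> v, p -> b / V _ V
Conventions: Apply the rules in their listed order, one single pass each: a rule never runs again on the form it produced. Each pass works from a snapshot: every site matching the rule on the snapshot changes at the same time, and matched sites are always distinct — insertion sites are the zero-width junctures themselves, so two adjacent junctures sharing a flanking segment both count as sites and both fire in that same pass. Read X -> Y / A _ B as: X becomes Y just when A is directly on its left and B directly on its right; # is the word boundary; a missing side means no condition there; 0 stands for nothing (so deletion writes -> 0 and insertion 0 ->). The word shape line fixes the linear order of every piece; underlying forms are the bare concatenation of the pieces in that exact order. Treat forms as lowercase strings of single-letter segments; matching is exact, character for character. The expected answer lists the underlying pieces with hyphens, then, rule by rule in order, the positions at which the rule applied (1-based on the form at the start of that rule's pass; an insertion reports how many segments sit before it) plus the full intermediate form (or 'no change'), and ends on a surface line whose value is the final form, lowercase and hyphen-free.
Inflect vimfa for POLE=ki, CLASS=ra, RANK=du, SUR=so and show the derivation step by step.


underlying: pef-vimfa-bof-or-ob
1. f -> v, p -> b / V _ V: fires at position(s) 11: pefvimfabovorob
surface: pefvimfabovorob


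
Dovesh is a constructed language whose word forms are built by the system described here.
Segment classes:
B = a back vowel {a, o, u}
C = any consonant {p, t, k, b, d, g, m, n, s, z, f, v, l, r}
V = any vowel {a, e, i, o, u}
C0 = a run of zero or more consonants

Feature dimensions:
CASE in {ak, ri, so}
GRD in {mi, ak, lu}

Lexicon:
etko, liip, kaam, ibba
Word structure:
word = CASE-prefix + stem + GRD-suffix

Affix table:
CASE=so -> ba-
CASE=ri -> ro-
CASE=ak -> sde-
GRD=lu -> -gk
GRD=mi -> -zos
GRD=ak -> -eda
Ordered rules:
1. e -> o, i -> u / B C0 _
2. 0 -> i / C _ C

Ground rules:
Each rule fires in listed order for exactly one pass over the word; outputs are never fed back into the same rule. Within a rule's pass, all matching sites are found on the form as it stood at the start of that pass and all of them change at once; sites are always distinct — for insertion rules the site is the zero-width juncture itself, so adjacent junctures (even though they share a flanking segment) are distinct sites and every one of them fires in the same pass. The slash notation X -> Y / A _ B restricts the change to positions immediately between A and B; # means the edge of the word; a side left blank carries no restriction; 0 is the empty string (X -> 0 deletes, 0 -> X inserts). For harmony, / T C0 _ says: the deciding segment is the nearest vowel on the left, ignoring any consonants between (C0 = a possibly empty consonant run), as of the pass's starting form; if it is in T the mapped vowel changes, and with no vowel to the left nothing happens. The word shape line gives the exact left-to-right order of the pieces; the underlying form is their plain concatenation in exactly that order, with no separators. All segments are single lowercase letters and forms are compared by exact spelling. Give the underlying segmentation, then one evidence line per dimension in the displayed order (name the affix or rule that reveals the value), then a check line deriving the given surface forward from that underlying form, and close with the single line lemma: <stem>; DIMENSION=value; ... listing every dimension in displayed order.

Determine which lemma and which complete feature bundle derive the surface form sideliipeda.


underlying: sde-liip-eda
CASE=ak - signalled by the affix sde-
GRD=ak - signalled by the affix -eda
check: sdeliipeda -> sdeliipeda -> sideliipeda
lemma: liip; CASE=ak; GRD=ak


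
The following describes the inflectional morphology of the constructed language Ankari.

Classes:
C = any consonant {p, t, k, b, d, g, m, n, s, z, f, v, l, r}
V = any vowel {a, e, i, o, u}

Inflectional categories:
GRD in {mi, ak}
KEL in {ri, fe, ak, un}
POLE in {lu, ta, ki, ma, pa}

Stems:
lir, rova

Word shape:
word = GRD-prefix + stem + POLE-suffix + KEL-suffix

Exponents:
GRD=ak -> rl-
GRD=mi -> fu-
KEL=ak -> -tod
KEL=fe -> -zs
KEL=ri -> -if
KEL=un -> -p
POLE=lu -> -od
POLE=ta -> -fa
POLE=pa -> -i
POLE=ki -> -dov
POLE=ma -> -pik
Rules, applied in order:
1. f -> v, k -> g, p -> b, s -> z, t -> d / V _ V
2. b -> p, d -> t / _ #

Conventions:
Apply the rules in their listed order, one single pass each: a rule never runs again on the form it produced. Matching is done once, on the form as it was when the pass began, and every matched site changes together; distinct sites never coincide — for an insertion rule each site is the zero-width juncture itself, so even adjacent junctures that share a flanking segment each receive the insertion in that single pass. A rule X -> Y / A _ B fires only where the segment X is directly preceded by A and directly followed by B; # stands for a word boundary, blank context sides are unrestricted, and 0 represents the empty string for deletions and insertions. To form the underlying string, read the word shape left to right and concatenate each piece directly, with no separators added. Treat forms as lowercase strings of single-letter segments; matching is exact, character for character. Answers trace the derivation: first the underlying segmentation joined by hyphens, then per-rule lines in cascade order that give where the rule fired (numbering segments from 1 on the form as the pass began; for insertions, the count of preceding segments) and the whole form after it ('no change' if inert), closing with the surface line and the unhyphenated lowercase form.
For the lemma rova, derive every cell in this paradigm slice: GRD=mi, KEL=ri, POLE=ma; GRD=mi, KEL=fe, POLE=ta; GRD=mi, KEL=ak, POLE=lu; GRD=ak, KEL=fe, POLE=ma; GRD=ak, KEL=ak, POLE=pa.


cell GRD=mi, KEL=ri, POLE=ma:
underlying: fu-rova-pik-if
1. f -> v, k -> g, p -> b, s -> z, t -> d / V _ V: fires at position(s) 7, 9: furovabigif
2. b -> p, d -> t / _ #: no change
surface: furovabigif

cell GRD=mi, KEL=fe, POLE=ta:
underlying: fu-rova-fa-zs
1. f -> v, k -> g, p -> b, s -> z, t -> d / V _ V: fires at position(s) 7: furovavazs
2. b -> p, d -> t / _ #: no change
surface: furovavazs

cell GRD=mi, KEL=ak, POLE=lu:
underlying: fu-rova-od-tod
1. f -> v, k -> g, p -> b, s -> z, t -> d / V _ V: no change
2. b -> p, d -> t / _ #: fires at position(s) 11: furovaodtot
surface: furovaodtot

cell GRD=ak, KEL=fe, POLE=ma:
underlying: rl-rova-pik-zs
1. f -> v, k -> g, p -> b, s -> z, t -> d / V _ V: fires at position(s) 7: rlrovabikzs
2. b -> p, d -> t / _ #: no change
surface: rlrovabikzs

cell GRD=ak, KEL=ak, POLE=pa:
underlying: rl-rova-i-tod
1. f -> v, k -> g, p -> b, s -> z, t -> d / V _ V: fires at position(s) 8: rlrovaidod
2. b -> p, d -> t / _ #: fires at position(s) 10: rlrovaidot
surface: rlrovaidot


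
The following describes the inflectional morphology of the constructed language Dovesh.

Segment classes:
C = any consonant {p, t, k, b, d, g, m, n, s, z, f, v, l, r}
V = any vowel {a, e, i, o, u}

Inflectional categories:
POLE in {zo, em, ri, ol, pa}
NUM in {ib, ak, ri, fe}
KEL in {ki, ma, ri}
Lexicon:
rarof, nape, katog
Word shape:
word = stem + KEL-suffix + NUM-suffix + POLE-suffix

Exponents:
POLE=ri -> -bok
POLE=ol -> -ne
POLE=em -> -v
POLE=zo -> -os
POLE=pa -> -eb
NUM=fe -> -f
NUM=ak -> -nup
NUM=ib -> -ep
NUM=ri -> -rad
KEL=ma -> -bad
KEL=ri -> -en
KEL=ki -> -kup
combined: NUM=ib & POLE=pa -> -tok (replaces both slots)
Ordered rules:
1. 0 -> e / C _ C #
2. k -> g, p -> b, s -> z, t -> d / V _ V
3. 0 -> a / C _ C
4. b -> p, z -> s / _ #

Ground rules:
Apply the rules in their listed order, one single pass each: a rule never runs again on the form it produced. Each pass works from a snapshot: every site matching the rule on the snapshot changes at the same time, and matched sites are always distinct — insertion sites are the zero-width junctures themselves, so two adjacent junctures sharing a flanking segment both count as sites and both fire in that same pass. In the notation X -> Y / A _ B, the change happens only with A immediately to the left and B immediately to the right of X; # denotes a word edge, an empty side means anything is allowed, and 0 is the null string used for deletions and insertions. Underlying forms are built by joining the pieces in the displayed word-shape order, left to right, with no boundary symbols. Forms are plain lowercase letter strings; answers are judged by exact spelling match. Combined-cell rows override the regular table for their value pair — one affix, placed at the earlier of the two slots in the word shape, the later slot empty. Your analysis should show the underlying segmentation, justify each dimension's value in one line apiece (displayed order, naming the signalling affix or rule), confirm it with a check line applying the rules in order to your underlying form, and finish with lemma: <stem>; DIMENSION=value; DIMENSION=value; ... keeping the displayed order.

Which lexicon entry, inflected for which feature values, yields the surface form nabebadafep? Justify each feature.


underlying: nape-bad-f-eb
POLE=pa - signalled by the affix -eb
NUM=fe - signalled by the affix -f
KEL=ma - signalled by the affix -bad
check: napebadfeb -> napebadfeb -> nabebadfeb -> nabebadafeb -> nabebadafep
lemma: nape; POLE=pa; NUM=fe; KEL=ma


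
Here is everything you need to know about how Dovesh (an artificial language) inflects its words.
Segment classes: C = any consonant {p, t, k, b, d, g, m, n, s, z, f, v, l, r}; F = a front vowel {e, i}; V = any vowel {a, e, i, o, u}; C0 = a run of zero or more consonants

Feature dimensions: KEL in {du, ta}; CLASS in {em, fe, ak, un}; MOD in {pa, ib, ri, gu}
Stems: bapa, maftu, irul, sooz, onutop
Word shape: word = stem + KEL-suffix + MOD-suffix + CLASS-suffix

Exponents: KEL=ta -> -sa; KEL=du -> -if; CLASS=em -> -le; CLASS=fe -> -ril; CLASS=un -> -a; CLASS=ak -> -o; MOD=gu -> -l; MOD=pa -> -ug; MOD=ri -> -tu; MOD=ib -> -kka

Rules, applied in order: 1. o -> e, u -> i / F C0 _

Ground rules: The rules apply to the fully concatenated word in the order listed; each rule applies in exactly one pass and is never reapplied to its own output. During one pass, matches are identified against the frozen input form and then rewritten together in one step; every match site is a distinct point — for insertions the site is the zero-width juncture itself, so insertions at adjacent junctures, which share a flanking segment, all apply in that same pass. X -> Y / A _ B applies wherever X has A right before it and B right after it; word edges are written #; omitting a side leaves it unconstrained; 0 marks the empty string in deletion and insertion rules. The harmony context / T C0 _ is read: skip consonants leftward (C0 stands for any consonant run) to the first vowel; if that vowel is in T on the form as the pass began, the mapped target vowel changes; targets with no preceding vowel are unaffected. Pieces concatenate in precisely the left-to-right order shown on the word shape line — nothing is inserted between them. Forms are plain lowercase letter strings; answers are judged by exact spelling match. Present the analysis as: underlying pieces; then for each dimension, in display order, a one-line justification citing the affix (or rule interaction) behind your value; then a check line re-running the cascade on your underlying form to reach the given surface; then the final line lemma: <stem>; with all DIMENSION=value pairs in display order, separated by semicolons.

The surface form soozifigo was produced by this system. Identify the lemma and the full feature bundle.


underlying: sooz-if-ug-o
KEL=du - signalled by the affix -if
CLASS=ak - signalled by the affix -o
MOD=pa - signalled by the affix -ug
check: soozifugo -> soozifigo
lemma: sooz; KEL=du; CLASS=ak; MOD=pa


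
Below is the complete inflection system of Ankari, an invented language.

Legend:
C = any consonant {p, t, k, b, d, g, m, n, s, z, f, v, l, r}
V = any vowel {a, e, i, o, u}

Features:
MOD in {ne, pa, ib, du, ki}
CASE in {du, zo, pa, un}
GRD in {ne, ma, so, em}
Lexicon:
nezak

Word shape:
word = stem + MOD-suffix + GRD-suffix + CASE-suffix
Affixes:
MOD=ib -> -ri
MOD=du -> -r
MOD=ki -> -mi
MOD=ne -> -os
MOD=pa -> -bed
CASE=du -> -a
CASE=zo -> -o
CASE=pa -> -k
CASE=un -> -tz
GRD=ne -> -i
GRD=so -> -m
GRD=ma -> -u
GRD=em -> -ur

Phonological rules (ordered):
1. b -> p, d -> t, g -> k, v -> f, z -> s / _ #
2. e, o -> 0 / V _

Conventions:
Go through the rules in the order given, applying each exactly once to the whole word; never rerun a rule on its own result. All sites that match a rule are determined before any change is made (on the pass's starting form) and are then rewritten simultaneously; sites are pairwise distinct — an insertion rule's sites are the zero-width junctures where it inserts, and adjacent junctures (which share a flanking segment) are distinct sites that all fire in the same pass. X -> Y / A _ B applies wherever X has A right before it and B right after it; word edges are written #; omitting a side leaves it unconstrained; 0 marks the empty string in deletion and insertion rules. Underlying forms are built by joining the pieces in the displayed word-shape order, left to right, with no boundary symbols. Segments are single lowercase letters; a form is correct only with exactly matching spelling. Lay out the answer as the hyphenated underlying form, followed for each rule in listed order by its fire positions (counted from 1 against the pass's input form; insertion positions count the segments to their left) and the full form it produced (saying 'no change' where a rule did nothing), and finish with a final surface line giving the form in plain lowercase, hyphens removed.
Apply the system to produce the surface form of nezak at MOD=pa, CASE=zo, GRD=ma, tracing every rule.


underlying: nezak-bed-u-o
1. b -> p, d -> t, g -> k, v -> f, z -> s / _ #: no change
2. e, o -> 0 / V _: fires at position(s) 10: nezakbedu
surface: nezakbedu


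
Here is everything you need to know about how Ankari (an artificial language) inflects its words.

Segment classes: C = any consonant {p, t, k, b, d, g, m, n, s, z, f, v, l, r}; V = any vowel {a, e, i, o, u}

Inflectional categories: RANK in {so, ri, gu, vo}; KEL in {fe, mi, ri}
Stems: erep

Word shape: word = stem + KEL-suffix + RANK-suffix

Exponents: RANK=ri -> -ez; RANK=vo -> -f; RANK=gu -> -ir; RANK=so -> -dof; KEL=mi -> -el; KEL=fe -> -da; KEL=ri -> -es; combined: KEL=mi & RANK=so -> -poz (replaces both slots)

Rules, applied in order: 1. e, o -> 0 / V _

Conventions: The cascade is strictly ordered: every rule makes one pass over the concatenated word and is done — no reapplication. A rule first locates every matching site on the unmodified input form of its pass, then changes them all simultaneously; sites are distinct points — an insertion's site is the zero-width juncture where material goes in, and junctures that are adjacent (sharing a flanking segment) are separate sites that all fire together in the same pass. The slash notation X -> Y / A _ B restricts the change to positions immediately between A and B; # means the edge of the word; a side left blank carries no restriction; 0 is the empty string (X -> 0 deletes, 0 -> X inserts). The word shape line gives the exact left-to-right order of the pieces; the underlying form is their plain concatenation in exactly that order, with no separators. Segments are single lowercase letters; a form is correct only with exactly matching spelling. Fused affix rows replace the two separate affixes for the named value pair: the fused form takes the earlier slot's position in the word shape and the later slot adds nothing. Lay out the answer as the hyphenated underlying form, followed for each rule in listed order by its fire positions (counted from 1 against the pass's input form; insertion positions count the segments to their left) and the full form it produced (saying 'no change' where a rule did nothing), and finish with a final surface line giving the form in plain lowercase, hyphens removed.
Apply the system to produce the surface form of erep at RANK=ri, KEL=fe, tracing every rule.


underlying: erep-da-ez
1. e, o -> 0 / V _: fires at position(s) 7: erepdaz
surface: erepdaz


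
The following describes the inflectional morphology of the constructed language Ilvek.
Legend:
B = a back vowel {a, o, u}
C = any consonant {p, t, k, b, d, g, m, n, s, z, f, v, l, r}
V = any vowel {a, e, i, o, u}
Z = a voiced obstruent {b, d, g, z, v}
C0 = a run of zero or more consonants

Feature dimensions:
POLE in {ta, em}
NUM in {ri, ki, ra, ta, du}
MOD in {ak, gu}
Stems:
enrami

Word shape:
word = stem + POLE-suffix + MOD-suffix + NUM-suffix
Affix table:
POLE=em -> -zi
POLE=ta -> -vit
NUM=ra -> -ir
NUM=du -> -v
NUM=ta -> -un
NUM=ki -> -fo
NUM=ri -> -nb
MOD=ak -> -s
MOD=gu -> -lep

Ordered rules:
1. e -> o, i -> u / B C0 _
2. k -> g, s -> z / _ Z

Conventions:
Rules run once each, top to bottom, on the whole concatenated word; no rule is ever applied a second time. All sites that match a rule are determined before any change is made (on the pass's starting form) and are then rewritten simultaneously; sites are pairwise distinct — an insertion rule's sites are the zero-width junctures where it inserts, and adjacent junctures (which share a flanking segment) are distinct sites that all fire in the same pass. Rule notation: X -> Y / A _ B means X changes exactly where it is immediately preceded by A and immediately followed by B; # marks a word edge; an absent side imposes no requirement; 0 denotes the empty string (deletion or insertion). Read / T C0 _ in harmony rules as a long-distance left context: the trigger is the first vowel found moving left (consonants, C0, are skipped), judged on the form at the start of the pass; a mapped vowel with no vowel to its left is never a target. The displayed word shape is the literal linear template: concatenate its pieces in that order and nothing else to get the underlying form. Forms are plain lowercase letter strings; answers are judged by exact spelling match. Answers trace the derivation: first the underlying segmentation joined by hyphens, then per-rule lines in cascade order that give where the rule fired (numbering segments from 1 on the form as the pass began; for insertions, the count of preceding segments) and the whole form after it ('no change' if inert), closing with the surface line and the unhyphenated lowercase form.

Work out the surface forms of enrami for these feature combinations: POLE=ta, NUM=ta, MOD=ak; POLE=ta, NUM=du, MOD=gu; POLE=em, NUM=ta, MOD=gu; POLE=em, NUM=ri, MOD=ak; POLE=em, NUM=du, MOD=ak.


cell POLE=ta, NUM=ta, MOD=ak:
underlying: enrami-vit-s-un
1. e -> o, i -> u / B C0 _: fires at position(s) 6: enramuvitsun
2. k -> g, s -> z / _ Z: no change
surface: enramuvitsun

cell POLE=ta, NUM=du, MOD=gu:
underlying: enrami-vit-lep-v
1. e -> o, i -> u / B C0 _: fires at position(s) 6: enramuvitlepv
2. k -> g, s -> z / _ Z: no change
surface: enramuvitlepv

cell POLE=em, NUM=ta, MOD=gu:
underlying: enrami-zi-lep-un
1. e -> o, i -> u / B C0 _: fires at position(s) 6: enramuzilepun
2. k -> g, s -> z / _ Z: no change
surface: enramuzilepun

cell POLE=em, NUM=ri, MOD=ak:
underlying: enrami-zi-s-nb
1. e -> o, i -> u / B C0 _: fires at position(s) 6: enramuzisnb
2. k -> g, s -> z / _ Z: no change
surface: enramuzisnb

cell POLE=em, NUM=du, MOD=ak:
underlying: enrami-zi-s-v
1. e -> o, i -> u / B C0 _: fires at position(s) 6: enramuzisv
2. k -> g, s -> z / _ Z: fires at position(s) 9: enramuzizv
surface: enramuzizv


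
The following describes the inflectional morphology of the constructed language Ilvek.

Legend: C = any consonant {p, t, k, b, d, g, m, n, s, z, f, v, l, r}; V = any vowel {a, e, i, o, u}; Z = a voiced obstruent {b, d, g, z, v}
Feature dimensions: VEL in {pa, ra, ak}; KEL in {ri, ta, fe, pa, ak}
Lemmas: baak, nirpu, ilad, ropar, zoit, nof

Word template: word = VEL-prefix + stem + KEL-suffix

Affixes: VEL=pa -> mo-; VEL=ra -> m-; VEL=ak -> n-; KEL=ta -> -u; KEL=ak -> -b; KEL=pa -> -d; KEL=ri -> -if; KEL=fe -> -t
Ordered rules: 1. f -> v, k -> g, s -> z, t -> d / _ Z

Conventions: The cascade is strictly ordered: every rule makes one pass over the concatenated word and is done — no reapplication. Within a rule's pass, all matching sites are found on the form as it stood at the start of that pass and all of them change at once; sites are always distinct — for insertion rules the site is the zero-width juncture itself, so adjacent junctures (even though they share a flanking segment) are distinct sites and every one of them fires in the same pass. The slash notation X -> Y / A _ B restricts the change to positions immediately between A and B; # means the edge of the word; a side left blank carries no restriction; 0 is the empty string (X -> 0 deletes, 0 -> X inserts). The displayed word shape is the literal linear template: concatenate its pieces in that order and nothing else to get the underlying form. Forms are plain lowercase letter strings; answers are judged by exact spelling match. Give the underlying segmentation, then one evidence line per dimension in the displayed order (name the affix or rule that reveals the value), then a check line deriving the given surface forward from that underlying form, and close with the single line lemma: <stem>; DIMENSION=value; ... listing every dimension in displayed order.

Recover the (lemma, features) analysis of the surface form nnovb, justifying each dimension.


underlying: n-nof-b
VEL=ak - signalled by the affix n-
KEL=ak - signalled by the affix -b
check: nnofb -> nnovb
lemma: nof; VEL=ak; KEL=ak


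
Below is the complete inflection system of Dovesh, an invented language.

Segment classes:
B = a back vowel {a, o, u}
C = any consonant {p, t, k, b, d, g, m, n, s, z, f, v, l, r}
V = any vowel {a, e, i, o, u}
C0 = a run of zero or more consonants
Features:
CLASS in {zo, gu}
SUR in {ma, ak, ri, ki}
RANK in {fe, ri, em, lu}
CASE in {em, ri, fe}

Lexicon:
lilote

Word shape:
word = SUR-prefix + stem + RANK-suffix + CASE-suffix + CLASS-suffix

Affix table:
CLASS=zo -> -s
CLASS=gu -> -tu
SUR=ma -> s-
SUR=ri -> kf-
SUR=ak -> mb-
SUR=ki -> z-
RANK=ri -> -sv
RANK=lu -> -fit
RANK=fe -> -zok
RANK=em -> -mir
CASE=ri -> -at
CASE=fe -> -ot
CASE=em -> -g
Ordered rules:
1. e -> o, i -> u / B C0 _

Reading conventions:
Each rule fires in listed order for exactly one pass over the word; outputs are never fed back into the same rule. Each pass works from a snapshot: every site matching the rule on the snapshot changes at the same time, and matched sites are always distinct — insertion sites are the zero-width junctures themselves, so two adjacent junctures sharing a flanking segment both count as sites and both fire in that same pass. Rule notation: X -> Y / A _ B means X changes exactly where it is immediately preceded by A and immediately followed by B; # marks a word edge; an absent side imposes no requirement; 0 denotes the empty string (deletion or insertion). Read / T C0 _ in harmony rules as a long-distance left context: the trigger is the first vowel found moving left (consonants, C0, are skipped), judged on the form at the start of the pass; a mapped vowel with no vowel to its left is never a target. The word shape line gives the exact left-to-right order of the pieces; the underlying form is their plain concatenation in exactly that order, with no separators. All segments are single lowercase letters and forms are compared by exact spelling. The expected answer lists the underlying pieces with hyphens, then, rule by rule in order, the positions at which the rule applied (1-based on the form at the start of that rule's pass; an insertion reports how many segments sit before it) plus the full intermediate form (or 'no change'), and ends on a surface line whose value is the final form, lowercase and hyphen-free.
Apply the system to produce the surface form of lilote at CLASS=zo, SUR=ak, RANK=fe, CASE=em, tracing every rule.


underlying: mb-lilote-zok-g-s
1. e -> o, i -> u / B C0 _: fires at position(s) 8: mblilotozokgs
surface: mblilotozokgs


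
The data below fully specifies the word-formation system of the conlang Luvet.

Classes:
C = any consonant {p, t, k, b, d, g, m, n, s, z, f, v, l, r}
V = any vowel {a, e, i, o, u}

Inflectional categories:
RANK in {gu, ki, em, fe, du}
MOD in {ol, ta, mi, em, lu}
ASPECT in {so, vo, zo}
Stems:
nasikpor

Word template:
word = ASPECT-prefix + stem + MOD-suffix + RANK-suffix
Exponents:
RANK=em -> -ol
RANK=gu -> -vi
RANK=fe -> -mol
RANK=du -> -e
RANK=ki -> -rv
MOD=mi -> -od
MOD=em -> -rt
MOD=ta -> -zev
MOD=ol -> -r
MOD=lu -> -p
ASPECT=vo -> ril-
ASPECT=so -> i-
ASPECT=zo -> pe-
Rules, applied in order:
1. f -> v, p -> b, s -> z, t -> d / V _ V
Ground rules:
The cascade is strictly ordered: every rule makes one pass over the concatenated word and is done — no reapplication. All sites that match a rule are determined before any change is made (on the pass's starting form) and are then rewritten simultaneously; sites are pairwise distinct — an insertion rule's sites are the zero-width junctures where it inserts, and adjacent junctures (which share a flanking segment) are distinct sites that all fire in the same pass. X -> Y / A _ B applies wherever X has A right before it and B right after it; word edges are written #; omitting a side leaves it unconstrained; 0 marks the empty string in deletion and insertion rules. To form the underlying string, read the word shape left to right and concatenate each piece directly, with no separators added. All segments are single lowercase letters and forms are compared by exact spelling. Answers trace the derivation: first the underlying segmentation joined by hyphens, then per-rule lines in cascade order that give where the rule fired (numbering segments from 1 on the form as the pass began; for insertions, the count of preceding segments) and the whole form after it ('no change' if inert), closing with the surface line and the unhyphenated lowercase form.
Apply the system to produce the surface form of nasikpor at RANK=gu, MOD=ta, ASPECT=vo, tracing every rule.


underlying: ril-nasikpor-zev-vi
1. f -> v, p -> b, s -> z, t -> d / V _ V: fires at position(s) 6: rilnazikporzevvi
surface: rilnazikporzevvi


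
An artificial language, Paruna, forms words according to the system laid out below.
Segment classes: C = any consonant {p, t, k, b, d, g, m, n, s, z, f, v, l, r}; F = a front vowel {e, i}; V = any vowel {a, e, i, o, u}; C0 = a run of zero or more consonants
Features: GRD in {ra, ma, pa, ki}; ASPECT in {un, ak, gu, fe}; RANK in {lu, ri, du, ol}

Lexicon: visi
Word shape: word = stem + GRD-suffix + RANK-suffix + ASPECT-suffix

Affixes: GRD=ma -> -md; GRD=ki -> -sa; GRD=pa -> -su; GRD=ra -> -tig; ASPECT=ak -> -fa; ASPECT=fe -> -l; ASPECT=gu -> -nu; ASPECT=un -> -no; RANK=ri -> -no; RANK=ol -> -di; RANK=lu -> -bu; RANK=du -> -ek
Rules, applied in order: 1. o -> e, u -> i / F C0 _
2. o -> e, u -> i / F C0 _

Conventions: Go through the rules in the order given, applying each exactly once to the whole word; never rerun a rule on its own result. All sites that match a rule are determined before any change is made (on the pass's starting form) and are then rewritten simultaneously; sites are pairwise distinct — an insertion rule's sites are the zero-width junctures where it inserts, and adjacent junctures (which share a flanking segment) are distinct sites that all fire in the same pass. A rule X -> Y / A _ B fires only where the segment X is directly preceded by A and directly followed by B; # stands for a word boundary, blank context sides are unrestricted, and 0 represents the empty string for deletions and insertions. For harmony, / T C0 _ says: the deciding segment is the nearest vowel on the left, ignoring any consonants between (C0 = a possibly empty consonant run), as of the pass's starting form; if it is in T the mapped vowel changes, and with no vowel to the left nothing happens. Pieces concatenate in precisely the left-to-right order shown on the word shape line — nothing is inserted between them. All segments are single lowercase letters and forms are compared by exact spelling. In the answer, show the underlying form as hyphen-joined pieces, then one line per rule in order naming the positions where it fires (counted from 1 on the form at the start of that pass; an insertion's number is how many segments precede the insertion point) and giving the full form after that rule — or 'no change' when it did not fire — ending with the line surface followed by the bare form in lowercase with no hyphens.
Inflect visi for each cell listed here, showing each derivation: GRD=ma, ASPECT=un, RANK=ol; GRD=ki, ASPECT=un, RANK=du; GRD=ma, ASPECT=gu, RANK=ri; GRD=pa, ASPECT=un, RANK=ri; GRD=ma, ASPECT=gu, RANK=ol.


cell GRD=ma, ASPECT=un, RANK=ol:
underlying: visi-md-di-no
1. o -> e, u -> i / F C0 _: fires at position(s) 10: visimddine
2. o -> e, u -> i / F C0 _: no change
surface: visimddine

cell GRD=ki, ASPECT=un, RANK=du:
underlying: visi-sa-ek-no
1. o -> e, u -> i / F C0 _: fires at position(s) 10: visisaekne
2. o -> e, u -> i / F C0 _: no change
surface: visisaekne

cell GRD=ma, ASPECT=gu, RANK=ri:
underlying: visi-md-no-nu
1. o -> e, u -> i / F C0 _: fires at position(s) 8: visimdnenu
2. o -> e, u -> i / F C0 _: fires at position(s) 10: visimdneni
surface: visimdneni

cell GRD=pa, ASPECT=un, RANK=ri:
underlying: visi-su-no-no
1. o -> e, u -> i / F C0 _: fires at position(s) 6: visisinono
2. o -> e, u -> i / F C0 _: fires at position(s) 8: visisineno
surface: visisineno

cell GRD=ma, ASPECT=gu, RANK=ol:
underlying: visi-md-di-nu
1. o -> e, u -> i / F C0 _: fires at position(s) 10: visimddini
2. o -> e, u -> i / F C0 _: no change
surface: visimddini


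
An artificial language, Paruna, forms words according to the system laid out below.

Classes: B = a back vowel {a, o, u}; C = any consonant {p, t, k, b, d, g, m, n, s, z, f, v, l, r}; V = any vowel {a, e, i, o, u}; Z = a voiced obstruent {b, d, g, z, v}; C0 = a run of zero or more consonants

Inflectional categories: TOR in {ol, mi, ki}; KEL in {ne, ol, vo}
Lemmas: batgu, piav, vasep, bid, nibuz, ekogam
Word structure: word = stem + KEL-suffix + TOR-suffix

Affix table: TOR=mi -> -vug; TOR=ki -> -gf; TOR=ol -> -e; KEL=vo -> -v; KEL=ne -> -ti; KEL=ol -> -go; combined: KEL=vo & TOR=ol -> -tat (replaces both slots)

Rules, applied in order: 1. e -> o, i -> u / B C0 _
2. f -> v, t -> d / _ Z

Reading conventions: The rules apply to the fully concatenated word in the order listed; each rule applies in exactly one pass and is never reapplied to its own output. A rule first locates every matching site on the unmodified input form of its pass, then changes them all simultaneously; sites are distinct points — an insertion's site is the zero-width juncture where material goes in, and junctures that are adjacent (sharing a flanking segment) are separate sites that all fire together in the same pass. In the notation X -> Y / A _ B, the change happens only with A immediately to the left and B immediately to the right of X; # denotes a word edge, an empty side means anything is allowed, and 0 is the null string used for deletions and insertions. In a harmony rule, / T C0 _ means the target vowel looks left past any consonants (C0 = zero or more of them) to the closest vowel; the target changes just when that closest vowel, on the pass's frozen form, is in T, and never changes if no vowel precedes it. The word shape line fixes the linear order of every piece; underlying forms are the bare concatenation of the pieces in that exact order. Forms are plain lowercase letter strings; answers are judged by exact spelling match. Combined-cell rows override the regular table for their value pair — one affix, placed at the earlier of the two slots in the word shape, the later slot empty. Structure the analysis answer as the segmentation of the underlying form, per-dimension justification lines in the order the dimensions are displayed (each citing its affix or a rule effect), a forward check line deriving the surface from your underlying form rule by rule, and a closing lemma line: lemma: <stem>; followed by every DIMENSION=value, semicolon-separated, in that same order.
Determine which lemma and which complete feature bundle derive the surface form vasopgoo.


underlying: vasep-go-e
TOR=ol - signalled by the affix -e
KEL=ol - signalled by the affix -go
check: vasepgoe -> vasopgoo -> vasopgoo
lemma: vasep; TOR=ol; KEL=ol
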